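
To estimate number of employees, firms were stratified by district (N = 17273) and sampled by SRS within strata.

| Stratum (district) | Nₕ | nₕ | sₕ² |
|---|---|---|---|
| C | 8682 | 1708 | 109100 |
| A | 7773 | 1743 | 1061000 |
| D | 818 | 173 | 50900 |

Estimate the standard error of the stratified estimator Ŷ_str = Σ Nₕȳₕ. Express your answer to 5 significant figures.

180430

Var(Ŷ_str) = Σₕ Nₕ²(1 − fₕ)sₕ²/nₕ.
C: 8682²·(1 − 1708/8682)·109100/1708 = 3.8675738 × 10^9.
A: 7773²·(1 − 1743/7773)·1061000/1743 = 2.8531459 × 10^10.
D: 818²·(1 − 173/818)·50900/173 = 1.5523323 × 10^8.
Sum = 3.2554266 × 10^10.
SE = √(3.2554266 × 10^10) = 180430.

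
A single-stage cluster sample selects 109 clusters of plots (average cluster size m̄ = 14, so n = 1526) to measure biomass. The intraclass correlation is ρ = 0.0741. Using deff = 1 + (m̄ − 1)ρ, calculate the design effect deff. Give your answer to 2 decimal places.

1.96

deff = 1 + (14 − 1)·0.0741 = 1 + 0.9633 = 1.9633.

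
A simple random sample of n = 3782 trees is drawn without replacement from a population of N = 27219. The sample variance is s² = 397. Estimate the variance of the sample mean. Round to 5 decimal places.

Under SRS without replacement, Var(ȳ) = (1 − f)·s²/n with f = n/N = 3782/27219 = 0.13894706.
Var(ȳ) = (1 − 0.13894706)·397/3782 = 0.86105294·0.10497091 = 0.090385515.

0.09039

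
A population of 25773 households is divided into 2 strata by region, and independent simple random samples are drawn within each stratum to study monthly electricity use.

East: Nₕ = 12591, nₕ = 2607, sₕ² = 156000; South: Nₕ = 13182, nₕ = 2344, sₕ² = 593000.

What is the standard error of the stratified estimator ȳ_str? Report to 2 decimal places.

Var(ȳ_str) = Σₕ Wₕ²(1 − fₕ)sₕ²/nₕ with Wₕ = Nₕ/N, N = 25773.
East: Wₕ = 0.48853451; term = 0.48853451²·(1 − 0.20705266)·156000/2607 = 11.324484.
South: Wₕ = 0.51146549; term = 0.51146549²·(1 − 0.17781824)·593000/2344 = 54.412364.
Sum = 65.736848.
SE = √(65.736848) = 8.11.

8.11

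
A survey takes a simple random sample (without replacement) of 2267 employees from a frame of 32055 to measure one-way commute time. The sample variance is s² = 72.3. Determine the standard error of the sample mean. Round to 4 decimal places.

Under SRS without replacement, Var(ȳ) = (1 − f)·s²/n with f = n/N = 2267/32055 = 0.07072220.
Var(ȳ) = (1 − 0.07072220)·72.3/2267 = 0.92927780·0.031892369 = 0.02963687.
SE(ȳ) = √(0.02963687) = 0.1722.

0.1722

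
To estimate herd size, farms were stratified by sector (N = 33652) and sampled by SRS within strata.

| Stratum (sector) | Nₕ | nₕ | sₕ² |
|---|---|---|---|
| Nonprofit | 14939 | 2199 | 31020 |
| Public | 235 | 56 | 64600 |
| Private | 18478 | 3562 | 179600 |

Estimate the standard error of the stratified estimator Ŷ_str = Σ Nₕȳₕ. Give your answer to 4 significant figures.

129000

Var(Ŷ_str) = Σₕ Nₕ²(1 − fₕ)sₕ²/nₕ.
Nonprofit: 14939²·(1 − 2199/14939)·31020/2199 = 2.6847727 × 10^9.
Public: 235²·(1 − 56/235)·64600/56 = 4.8524982 × 10^7.
Private: 18478²·(1 − 3562/18478)·179600/3562 = 1.3896958 × 10^10.
Sum = 1.6630256 × 10^10.
SE = √(1.6630256 × 10^10) = 129000.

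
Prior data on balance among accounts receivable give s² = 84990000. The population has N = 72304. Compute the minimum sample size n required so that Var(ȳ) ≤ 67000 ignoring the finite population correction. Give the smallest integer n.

1269

Without fpc, n₀ = s²/D = 84990000/67000 = 1268.5075.
Rounding up, n = 1269.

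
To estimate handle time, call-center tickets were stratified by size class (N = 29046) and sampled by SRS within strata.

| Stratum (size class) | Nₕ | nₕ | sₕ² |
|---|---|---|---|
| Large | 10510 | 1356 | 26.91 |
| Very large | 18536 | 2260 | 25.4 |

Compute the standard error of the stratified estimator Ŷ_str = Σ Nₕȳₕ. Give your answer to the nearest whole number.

2302

Var(Ŷ_str) = Σₕ Nₕ²(1 − fₕ)sₕ²/nₕ.
Large: 10510²·(1 − 1356/10510)·26.91/1356 = 1.9092712 × 10^6.
Very large: 18536²·(1 − 2260/18536)·25.4/2260 = 3.390697 × 10^6.
Sum = 5.2999682 × 10^6.
SE = √(5.2999682 × 10^6) = 2302.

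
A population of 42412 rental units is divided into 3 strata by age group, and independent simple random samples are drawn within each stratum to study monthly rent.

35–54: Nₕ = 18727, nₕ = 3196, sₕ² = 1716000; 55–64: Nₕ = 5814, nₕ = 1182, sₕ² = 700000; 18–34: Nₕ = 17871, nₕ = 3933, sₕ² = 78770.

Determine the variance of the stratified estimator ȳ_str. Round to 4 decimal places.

Var(ȳ_str) = Σₕ Wₕ²(1 − fₕ)sₕ²/nₕ with Wₕ = Nₕ/N, N = 42412.
35–54: Wₕ = 0.44154956; term = 0.44154956²·(1 − 0.17066268)·1716000/3196 = 86.816173.
55–64: Wₕ = 0.13708384; term = 0.13708384²·(1 − 0.20330237)·700000/1182 = 8.866386.
18–34: Wₕ = 0.42136659; term = 0.42136659²·(1 − 0.22007722)·78770/3933 = 2.7733757.
Sum = 98.455935.

98.4559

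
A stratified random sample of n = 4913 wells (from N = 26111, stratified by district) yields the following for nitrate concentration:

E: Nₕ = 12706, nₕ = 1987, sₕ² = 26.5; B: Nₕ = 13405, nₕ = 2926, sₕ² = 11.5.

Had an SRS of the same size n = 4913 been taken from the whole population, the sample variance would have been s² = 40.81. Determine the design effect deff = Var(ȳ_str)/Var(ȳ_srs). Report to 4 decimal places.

0.5151

Var(ȳ_str) = Σ Wₕ²(1−fₕ)sₕ²/nₕ with Wₕ = Nₕ/26111:
  E: (12706/26111)²·(1−1987/12706)·26.5/1987 = 0.0026641834
  B: (13405/26111)²·(1−2926/13405)·11.5/2926 = 8.0977277 × 10^-4
  → Var(ȳ_str) = 0.0034739562.
Var(ȳ_srs) = (1 − 4913/26111)·40.81/4913 = 0.0067435909.
deff = 0.0034739562 / 0.0067435909 = 0.5151.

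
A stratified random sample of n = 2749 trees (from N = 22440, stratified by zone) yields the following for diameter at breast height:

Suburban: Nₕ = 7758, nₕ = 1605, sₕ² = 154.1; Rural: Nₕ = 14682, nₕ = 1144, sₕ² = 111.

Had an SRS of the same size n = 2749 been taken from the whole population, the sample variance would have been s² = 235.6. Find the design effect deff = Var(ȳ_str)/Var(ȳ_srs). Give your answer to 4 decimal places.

Var(ȳ_str) = Σ Wₕ²(1−fₕ)sₕ²/nₕ with Wₕ = Nₕ/22440:
  Suburban: (7758/22440)²·(1−1605/7758)·154.1/1605 = 0.0091016176
  Rural: (14682/22440)²·(1−1144/14682)·111/1144 = 0.038299313
  → Var(ȳ_str) = 0.047400931.
Var(ȳ_srs) = (1 − 2749/22440)·235.6/2749 = 0.075204784.
deff = 0.047400931 / 0.075204784 = 0.6303.

0.6303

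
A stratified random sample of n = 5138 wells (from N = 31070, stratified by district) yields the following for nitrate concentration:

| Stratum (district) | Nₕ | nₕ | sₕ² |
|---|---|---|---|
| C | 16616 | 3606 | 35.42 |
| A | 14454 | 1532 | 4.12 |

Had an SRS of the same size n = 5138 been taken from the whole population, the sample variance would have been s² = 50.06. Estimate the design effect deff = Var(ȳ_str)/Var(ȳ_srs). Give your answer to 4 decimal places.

Var(ȳ_str) = Σ Wₕ²(1−fₕ)sₕ²/nₕ with Wₕ = Nₕ/31070:
  C: (16616/31070)²·(1−3606/16616)·35.42/3606 = 0.002199602
  A: (14454/31070)²·(1−1532/14454)·4.12/1532 = 5.2032385 × 10^-4
  → Var(ȳ_str) = 0.0027199259.
Var(ȳ_srs) = (1 − 5138/31070)·50.06/5138 = 0.0081318902.
deff = 0.0027199259 / 0.0081318902 = 0.3345.

0.3345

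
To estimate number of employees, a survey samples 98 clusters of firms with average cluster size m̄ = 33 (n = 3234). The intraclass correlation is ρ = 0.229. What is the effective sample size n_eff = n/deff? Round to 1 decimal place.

388.3

deff = 1 + (33 − 1)·0.229 = 1 + 7.328 = 8.328.
n_eff = 3234 / 8.328 = 388.3.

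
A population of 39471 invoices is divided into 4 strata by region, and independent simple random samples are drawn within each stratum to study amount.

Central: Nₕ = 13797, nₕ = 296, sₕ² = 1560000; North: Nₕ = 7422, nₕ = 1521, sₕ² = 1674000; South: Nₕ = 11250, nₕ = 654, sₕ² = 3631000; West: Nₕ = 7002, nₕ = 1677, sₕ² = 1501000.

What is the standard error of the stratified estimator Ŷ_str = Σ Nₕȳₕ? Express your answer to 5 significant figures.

Var(Ŷ_str) = Σₕ Nₕ²(1 − fₕ)sₕ²/nₕ.
Central: 13797²·(1 − 296/13797)·1560000/296 = 9.8171062 × 10^11.
North: 7422²·(1 − 1521/7422)·1674000/1521 = 4.820286 × 10^10.
South: 11250²·(1 − 654/11250)·3631000/654 = 6.618247 × 10^11.
West: 7002²·(1 − 1677/7002)·1501000/1677 = 3.3372547 × 10^10.
Sum = 1.7251107 × 10^12.
SE = √(1.7251107 × 10^12) = 1.3134 × 10^6.

1.3134 × 10^6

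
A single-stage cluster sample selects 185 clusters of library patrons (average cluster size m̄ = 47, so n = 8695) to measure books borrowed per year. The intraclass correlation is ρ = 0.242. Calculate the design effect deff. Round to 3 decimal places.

12.132

deff = 1 + (47 − 1)·0.242 = 1 + 11.132 = 12.132.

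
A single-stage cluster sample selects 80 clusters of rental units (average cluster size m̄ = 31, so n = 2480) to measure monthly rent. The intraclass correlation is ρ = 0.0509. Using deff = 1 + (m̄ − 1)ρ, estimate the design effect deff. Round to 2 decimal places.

2.53

deff = 1 + (31 − 1)·0.0509 = 1 + 1.527 = 2.527.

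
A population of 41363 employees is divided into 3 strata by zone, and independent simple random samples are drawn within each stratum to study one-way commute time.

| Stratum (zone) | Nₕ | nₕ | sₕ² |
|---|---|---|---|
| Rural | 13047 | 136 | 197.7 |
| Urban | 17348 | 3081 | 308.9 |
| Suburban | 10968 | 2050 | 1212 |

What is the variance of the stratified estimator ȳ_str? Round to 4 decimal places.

Var(ȳ_str) = Σₕ Wₕ²(1 − fₕ)sₕ²/nₕ with Wₕ = Nₕ/N, N = 41363.
Rural: Wₕ = 0.31542683; term = 0.31542683²·(1 − 0.01042385)·197.7/136 = 0.14312459.
Urban: Wₕ = 0.41940865; term = 0.41940865²·(1 − 0.17759972)·308.9/3081 = 0.014503881.
Suburban: Wₕ = 0.26516452; term = 0.26516452²·(1 − 0.18690737)·1212/2050 = 0.033800226.
Sum = 0.1914287.

0.1914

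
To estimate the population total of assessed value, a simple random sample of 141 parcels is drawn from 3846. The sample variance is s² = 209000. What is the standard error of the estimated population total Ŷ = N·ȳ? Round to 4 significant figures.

145300

Var(Ŷ) = N²·Var(ȳ) = N²·(1 − n/N)·s²/n.
f = 141/3846 = 0.03666147; Var(ȳ) = 0.96333853·209000/141 = 1427.9273.
Var(Ŷ) = 3846² · 1427.9273 = 2.1121495 × 10^10.
SE(Ŷ) = √(2.1121495 × 10^10) = 145300.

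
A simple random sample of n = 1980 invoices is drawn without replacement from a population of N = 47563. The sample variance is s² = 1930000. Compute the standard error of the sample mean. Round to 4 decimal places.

Under SRS without replacement, Var(ȳ) = (1 − f)·s²/n with f = n/N = 1980/47563 = 0.04162900.
Var(ȳ) = (1 − 0.04162900)·1930000/1980 = 0.95837100·974.74747 = 934.16971.
SE(ȳ) = √(934.16971) = 30.5642.

30.5642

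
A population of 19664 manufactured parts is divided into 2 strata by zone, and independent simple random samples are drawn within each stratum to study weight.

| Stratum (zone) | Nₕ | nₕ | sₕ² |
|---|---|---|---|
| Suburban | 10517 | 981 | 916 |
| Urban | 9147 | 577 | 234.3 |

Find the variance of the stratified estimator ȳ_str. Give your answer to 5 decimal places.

Var(ȳ_str) = Σₕ Wₕ²(1 − fₕ)sₕ²/nₕ with Wₕ = Nₕ/N, N = 19664.
Suburban: Wₕ = 0.53483523; term = 0.53483523²·(1 − 0.09327755)·916/981 = 0.24218144.
Urban: Wₕ = 0.46516477; term = 0.46516477²·(1 − 0.06308079)·234.3/577 = 0.082321305.
Sum = 0.32450275.

0.32450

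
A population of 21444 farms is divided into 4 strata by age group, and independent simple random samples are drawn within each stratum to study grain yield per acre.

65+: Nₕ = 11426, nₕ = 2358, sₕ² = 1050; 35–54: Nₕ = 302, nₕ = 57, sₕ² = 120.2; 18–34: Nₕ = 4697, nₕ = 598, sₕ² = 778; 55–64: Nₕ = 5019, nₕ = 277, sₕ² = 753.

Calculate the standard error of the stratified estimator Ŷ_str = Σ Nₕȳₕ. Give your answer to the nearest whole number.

Var(Ŷ_str) = Σₕ Nₕ²(1 − fₕ)sₕ²/nₕ.
65+: 11426²·(1 − 2358/11426)·1050/2358 = 4.6137199 × 10^7.
35–54: 302²·(1 − 57/302)·120.2/57 = 156028.04.
18–34: 4697²·(1 − 598/4697)·778/598 = 2.5048221 × 10^7.
55–64: 5019²·(1 − 277/5019)·753/277 = 6.4698461 × 10^7.
Sum = 1.3603991 × 10^8.
SE = √(1.3603991 × 10^8) = 11664.

11664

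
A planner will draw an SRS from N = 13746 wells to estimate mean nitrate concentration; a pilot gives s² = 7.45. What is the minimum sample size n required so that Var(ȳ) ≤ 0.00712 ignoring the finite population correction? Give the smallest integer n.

Without fpc, n₀ = s²/D = 7.45/0.00712 = 1046.3483.
Rounding up, n = 1047.

1047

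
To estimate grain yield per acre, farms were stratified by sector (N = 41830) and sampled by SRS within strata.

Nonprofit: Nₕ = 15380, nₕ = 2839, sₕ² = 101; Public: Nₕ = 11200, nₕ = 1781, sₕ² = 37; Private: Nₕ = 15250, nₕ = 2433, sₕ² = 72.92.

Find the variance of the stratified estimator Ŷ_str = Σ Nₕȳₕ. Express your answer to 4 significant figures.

Var(Ŷ_str) = Σₕ Nₕ²(1 − fₕ)sₕ²/nₕ.
Nonprofit: 15380²·(1 − 2839/15380)·101/2839 = 6.8619016 × 10^6.
Public: 11200²·(1 − 1781/11200)·37/1781 = 2.1915966 × 10^6.
Private: 15250²·(1 − 2433/15250)·72.92/2433 = 5.8581539 × 10^6.
Sum = 1.4911652 × 10^7.

1.491 × 10^7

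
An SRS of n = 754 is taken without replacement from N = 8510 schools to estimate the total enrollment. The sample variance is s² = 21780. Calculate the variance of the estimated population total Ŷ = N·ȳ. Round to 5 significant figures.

Var(Ŷ) = N²·Var(ȳ) = N²·(1 − n/N)·s²/n.
f = 754/8510 = 0.08860165; Var(ȳ) = 0.91139835·21780/754 = 26.3266.
Var(Ŷ) = 8510² · 26.3266 = 1.906575 × 10^9.

1.9066 × 10^9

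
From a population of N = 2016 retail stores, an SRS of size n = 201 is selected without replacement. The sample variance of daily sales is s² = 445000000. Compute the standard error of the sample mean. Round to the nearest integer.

Under SRS without replacement, Var(ȳ) = (1 − f)·s²/n with f = n/N = 201/2016 = 0.09970238.
Var(ȳ) = (1 − 0.09970238)·445000000/201 = 0.90029762·2.2139303 × 10^6 = 1.9931962 × 10^6.
SE(ȳ) = √(1.9931962 × 10^6) = 1412.

1412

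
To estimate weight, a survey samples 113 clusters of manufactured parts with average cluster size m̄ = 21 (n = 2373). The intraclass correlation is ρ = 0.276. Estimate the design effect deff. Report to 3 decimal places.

deff = 1 + (21 − 1)·0.276 = 1 + 5.52 = 6.52.

6.520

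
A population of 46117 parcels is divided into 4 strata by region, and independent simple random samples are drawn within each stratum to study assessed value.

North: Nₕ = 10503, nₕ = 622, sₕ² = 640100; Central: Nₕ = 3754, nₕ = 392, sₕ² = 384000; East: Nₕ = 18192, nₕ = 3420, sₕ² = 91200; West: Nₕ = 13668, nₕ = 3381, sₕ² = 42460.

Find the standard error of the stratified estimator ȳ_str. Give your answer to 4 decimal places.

7.7608

Var(ȳ_str) = Σₕ Wₕ²(1 − fₕ)sₕ²/nₕ with Wₕ = Nₕ/N, N = 46117.
North: Wₕ = 0.22774682; term = 0.22774682²·(1 − 0.05922117)·640100/622 = 50.216867.
Central: Wₕ = 0.08140165; term = 0.08140165²·(1 − 0.10442195)·384000/392 = 5.813197.
East: Wₕ = 0.39447492; term = 0.39447492²·(1 − 0.18799472)·91200/3420 = 3.3695072.
West: Wₕ = 0.29637661; term = 0.29637661²·(1 − 0.24736611)·42460/3381 = 0.83024531.
Sum = 60.229817.
SE = √(60.229817) = 7.7608.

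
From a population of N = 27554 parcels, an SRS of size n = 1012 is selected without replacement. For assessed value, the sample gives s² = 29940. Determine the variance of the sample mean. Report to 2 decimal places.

Under SRS without replacement, Var(ȳ) = (1 − f)·s²/n with f = n/N = 1012/27554 = 0.03672788.
Var(ȳ) = (1 − 0.03672788)·29940/1012 = 0.96327212·29.58498 = 28.498387.

28.50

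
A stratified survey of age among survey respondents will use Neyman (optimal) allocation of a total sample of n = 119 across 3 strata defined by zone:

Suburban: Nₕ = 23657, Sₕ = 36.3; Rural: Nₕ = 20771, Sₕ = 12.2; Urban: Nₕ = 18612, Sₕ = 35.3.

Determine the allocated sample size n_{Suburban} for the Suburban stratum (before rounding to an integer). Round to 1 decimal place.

57.8

Neyman allocation: nₕ = n·NₕSₕ / Σⱼ NⱼSⱼ.
Σ NⱼSⱼ = 23657·36.3 + 20771·12.2 + 18612·35.3 = 1.7691589 × 10^6.
n_{Suburban} = 119·23657·36.3 / (1.7691589 × 10^6) = 57.8.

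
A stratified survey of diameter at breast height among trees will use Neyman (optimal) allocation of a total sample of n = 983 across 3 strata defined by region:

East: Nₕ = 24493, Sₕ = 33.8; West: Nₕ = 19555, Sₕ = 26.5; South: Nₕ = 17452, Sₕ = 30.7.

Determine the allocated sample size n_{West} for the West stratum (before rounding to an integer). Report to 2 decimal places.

270.69

Neyman allocation: nₕ = n·NₕSₕ / Σⱼ NⱼSⱼ.
Σ NⱼSⱼ = 24493·33.8 + 19555·26.5 + 17452·30.7 = 1.8818473 × 10^6.
n_{West} = 983·19555·26.5 / (1.8818473 × 10^6) = 270.69.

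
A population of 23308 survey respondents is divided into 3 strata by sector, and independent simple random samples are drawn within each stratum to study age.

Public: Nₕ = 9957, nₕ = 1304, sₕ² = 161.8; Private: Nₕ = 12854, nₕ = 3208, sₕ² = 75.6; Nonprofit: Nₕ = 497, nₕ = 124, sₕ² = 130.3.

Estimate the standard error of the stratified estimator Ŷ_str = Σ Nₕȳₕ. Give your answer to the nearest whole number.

3716

Var(Ŷ_str) = Σₕ Nₕ²(1 − fₕ)sₕ²/nₕ.
Public: 9957²·(1 − 1304/9957)·161.8/1304 = 1.0690454 × 10^7.
Private: 12854²·(1 − 3208/12854)·75.6/3208 = 2.9219514 × 10^6.
Nonprofit: 497²·(1 − 124/497)·130.3/124 = 194799.55.
Sum = 1.3807205 × 10^7.
SE = √(1.3807205 × 10^7) = 3716.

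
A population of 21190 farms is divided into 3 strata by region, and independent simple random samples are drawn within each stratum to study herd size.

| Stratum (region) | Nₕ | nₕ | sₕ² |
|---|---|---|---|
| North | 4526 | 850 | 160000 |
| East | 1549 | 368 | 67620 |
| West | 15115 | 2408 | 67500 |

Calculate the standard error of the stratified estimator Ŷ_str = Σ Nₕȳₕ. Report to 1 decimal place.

94084.2

Var(Ŷ_str) = Σₕ Nₕ²(1 − fₕ)sₕ²/nₕ.
North: 4526²·(1 − 850/4526)·160000/850 = 3.131779 × 10^9.
East: 1549²·(1 − 368/1549)·67620/368 = 3.3614655 × 10^8.
West: 15115²·(1 − 2408/15115)·67500/2408 = 5.3839184 × 10^9.
Sum = 8.851844 × 10^9.
SE = √(8.851844 × 10^9) = 94084.2.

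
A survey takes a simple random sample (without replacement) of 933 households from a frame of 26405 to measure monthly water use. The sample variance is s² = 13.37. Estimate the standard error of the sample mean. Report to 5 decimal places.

0.11757

Under SRS without replacement, Var(ȳ) = (1 − f)·s²/n with f = n/N = 933/26405 = 0.03533422.
Var(ȳ) = (1 − 0.03533422)·13.37/933 = 0.96466578·0.014330118 = 0.013823774.
SE(ȳ) = √(0.013823774) = 0.11757.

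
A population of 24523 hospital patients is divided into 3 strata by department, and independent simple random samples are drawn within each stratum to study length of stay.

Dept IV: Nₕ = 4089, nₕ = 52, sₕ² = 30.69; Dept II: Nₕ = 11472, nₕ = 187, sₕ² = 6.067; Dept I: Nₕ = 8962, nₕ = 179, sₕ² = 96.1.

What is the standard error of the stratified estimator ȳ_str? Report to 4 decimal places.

Var(ȳ_str) = Σₕ Wₕ²(1 − fₕ)sₕ²/nₕ with Wₕ = Nₕ/N, N = 24523.
Dept IV: Wₕ = 0.16674143; term = 0.16674143²·(1 − 0.01271705)·30.69/52 = 0.016200268.
Dept II: Wₕ = 0.46780573; term = 0.46780573²·(1 − 0.01630056)·6.067/187 = 0.0069843484.
Dept I: Wₕ = 0.36545284; term = 0.36545284²·(1 − 0.01997322)·96.1/179 = 0.070270167.
Sum = 0.093454783.
SE = √(0.093454783) = 0.3057.

0.3057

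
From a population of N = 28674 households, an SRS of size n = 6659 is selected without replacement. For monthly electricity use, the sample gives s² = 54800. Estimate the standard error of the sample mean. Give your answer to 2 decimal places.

2.51

Under SRS without replacement, Var(ȳ) = (1 − f)·s²/n with f = n/N = 6659/28674 = 0.23223129.
Var(ȳ) = (1 − 0.23223129)·54800/6659 = 0.76776871·8.2294639 = 6.3183249.
SE(ȳ) = √(6.3183249) = 2.51.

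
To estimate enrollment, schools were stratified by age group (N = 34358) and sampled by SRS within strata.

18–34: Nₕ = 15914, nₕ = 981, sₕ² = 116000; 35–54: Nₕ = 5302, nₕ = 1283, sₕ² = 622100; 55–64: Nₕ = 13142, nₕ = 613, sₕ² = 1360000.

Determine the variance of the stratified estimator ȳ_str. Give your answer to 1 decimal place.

342.0

Var(ȳ_str) = Σₕ Wₕ²(1 − fₕ)sₕ²/nₕ with Wₕ = Nₕ/N, N = 34358.
18–34: Wₕ = 0.46318179; term = 0.46318179²·(1 − 0.06164384)·116000/981 = 23.804532.
35–54: Wₕ = 0.15431632; term = 0.15431632²·(1 − 0.24198416)·622100/1283 = 8.7525686.
55–64: Wₕ = 0.38250189; term = 0.38250189²·(1 − 0.04664435)·1360000/613 = 309.45717.
Sum = 342.01427.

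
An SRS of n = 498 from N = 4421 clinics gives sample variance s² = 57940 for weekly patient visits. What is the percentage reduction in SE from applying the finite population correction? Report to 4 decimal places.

5.8004

f = n/N = 498/4421 = 0.11264420.
SE_no-fpc = √(s²/n) = 10.786352; SE_fpc = √((1−f)s²/n) = 10.160696.
Ratio = √(1−f) = 0.94199565. Reduction = 100·(1 − 0.94199565) = 5.8004%.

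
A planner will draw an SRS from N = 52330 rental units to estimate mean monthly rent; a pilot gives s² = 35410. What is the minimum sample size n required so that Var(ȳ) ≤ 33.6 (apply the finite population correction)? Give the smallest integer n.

1034

Without fpc, n₀ = s²/D = 35410/33.6 = 1053.8690.
With fpc, (1 − n/N)·s²/n ≤ D requires n ≥ n₀/(1 + n₀/N) = 1053.8690/(1 + 1053.8690/52330) = 1033.0642.
Rounding up, n = 1034.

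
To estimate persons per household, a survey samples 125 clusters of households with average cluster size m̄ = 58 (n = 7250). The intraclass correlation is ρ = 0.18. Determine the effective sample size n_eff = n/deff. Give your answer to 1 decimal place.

643.9

deff = 1 + (58 − 1)·0.18 = 1 + 10.26 = 11.26.
n_eff = 7250 / 11.26 = 643.9.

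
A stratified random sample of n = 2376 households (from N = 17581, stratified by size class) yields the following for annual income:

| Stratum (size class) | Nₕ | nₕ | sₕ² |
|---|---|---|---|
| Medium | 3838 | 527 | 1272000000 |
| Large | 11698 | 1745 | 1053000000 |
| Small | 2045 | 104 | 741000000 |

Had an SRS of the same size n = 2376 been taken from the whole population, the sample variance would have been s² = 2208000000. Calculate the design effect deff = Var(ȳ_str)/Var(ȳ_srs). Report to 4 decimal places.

Var(ȳ_str) = Σ Wₕ²(1−fₕ)sₕ²/nₕ with Wₕ = Nₕ/17581:
  Medium: (3838/17581)²·(1−527/3838)·1272000000/527 = 99232.401
  Large: (11698/17581)²·(1−1745/11698)·1053000000/1745 = 227306.27
  Small: (2045/17581)²·(1−104/2045)·741000000/104 = 91499.047
  → Var(ȳ_str) = 418037.72.
Var(ȳ_srs) = (1 − 2376/17581)·2208000000/2376 = 803702.8.
deff = 418037.72 / 803702.8 = 0.5201.

0.5201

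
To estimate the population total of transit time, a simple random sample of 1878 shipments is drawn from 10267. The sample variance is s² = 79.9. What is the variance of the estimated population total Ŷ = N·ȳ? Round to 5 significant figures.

Var(Ŷ) = N²·Var(ȳ) = N²·(1 − n/N)·s²/n.
f = 1878/10267 = 0.18291614; Var(ȳ) = 0.81708386·79.9/1878 = 0.034763046.
Var(Ŷ) = 10267² · 0.034763046 = 3.6644175 × 10^6.

3.6644 × 10^6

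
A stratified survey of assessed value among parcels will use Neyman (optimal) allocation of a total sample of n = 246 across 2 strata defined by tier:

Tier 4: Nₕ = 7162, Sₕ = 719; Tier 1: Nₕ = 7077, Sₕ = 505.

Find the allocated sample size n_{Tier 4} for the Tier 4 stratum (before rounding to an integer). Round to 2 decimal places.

145.22

Neyman allocation: nₕ = n·NₕSₕ / Σⱼ NⱼSⱼ.
Σ NⱼSⱼ = 7162·719 + 7077·505 = 8.723363 × 10^6.
n_{Tier 4} = 246·7162·719 / (8.723363 × 10^6) = 145.22.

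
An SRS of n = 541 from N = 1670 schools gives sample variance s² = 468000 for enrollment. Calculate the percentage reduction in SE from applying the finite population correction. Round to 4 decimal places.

f = n/N = 541/1670 = 0.32395210.
SE_no-fpc = √(s²/n) = 29.411982; SE_fpc = √((1−f)s²/n) = 24.183159.
Ratio = √(1−f) = 0.82222132. Reduction = 100·(1 − 0.82222132) = 17.7779%.

17.7779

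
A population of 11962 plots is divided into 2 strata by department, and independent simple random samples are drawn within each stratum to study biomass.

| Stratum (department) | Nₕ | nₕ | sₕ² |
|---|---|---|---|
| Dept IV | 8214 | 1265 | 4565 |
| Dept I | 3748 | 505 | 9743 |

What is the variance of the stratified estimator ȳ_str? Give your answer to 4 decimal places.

Var(ȳ_str) = Σₕ Wₕ²(1 − fₕ)sₕ²/nₕ with Wₕ = Nₕ/N, N = 11962.
Dept IV: Wₕ = 0.68667447; term = 0.68667447²·(1 − 0.15400536)·4565/1265 = 1.4395265.
Dept I: Wₕ = 0.31332553; term = 0.31332553²·(1 − 0.13473853)·9743/505 = 1.638854.
Sum = 3.0783805.

3.0784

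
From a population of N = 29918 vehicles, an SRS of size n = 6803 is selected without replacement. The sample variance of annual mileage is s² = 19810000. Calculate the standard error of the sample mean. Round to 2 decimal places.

Under SRS without replacement, Var(ȳ) = (1 − f)·s²/n with f = n/N = 6803/29918 = 0.22738819.
Var(ȳ) = (1 − 0.22738819)·19810000/6803 = 0.77261181·2911.9506 = 2249.8074.
SE(ȳ) = √(2249.8074) = 47.43.

47.43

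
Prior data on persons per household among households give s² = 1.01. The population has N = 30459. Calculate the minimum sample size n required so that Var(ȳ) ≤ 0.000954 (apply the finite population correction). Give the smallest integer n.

Without fpc, n₀ = s²/D = 1.01/0.000954 = 1058.7002.
With fpc, (1 − n/N)·s²/n ≤ D requires n ≥ n₀/(1 + n₀/N) = 1058.7002/(1 + 1058.7002/30459) = 1023.1378.
Rounding up, n = 1024.

1024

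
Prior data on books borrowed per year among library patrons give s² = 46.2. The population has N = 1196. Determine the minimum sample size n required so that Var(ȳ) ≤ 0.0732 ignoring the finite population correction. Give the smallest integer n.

Without fpc, n₀ = s²/D = 46.2/0.0732 = 631.1475.
Rounding up, n = 632.

632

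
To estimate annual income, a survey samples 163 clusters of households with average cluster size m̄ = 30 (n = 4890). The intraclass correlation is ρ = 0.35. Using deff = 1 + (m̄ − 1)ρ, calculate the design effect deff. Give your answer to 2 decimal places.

deff = 1 + (30 − 1)·0.35 = 1 + 10.15 = 11.15.

11.15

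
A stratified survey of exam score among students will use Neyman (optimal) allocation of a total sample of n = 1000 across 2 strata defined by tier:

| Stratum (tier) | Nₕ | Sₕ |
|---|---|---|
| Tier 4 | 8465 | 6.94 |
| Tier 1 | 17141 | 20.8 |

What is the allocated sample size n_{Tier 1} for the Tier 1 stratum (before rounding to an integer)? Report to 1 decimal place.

858.5

Neyman allocation: nₕ = n·NₕSₕ / Σⱼ NⱼSⱼ.
Σ NⱼSⱼ = 8465·6.94 + 17141·20.8 = 415279.9.
n_{Tier 1} = 1000·17141·20.8 / 415279.9 = 858.5.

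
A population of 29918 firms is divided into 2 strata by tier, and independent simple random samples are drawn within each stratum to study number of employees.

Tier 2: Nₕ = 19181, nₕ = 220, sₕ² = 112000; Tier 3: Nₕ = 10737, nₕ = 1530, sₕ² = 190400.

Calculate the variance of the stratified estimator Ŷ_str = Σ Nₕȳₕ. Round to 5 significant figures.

1.9745 × 10^11

Var(Ŷ_str) = Σₕ Nₕ²(1 − fₕ)sₕ²/nₕ.
Tier 2: 19181²·(1 − 220/19181)·112000/220 = 1.8515175 × 10^11.
Tier 3: 10737²·(1 − 1530/10737)·190400/1530 = 1.2302025 × 10^10.
Sum = 1.9745378 × 10^11.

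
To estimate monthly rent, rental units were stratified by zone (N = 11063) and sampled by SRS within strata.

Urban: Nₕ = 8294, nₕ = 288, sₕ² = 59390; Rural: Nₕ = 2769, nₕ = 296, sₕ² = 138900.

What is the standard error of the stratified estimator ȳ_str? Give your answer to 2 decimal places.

11.75

Var(ȳ_str) = Σₕ Wₕ²(1 − fₕ)sₕ²/nₕ with Wₕ = Nₕ/N, N = 11063.
Urban: Wₕ = 0.74970623; term = 0.74970623²·(1 − 0.03472390)·59390/288 = 111.88056.
Rural: Wₕ = 0.25029377; term = 0.25029377²·(1 − 0.10689780)·138900/296 = 26.254985.
Sum = 138.13555.
SE = √(138.13555) = 11.75.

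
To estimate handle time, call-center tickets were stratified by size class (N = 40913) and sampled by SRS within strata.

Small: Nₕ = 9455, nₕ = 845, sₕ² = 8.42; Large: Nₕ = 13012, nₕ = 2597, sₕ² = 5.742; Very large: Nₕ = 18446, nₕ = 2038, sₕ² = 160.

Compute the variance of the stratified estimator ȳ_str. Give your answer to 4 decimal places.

0.0149

Var(ȳ_str) = Σₕ Wₕ²(1 − fₕ)sₕ²/nₕ with Wₕ = Nₕ/N, N = 40913.
Small: Wₕ = 0.23110014; term = 0.23110014²·(1 − 0.08937070)·8.42/845 = 4.8461563 × 10^-4.
Large: Wₕ = 0.31804072; term = 0.31804072²·(1 − 0.19958500)·5.742/2597 = 1.7900778 × 10^-4.
Very large: Wₕ = 0.45085914; term = 0.45085914²·(1 − 0.11048466)·160/2038 = 0.01419551.
Sum = 0.014859133.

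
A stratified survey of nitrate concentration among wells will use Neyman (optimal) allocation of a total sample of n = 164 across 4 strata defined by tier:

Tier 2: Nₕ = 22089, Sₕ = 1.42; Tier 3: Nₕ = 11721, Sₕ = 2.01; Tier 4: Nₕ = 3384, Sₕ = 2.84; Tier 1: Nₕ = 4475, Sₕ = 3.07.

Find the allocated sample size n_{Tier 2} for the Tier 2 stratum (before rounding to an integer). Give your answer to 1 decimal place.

65.7

Neyman allocation: nₕ = n·NₕSₕ / Σⱼ NⱼSⱼ.
Σ NⱼSⱼ = 22089·1.42 + 11721·2.01 + 3384·2.84 + 4475·3.07 = 78274.4.
n_{Tier 2} = 164·22089·1.42 / 78274.4 = 65.7.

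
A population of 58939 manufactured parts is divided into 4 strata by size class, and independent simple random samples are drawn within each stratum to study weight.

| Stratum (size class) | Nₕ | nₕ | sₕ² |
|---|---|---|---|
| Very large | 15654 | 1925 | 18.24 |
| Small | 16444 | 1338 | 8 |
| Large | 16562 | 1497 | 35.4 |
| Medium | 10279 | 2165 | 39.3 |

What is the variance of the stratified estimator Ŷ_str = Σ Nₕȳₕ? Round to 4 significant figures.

Var(Ŷ_str) = Σₕ Nₕ²(1 − fₕ)sₕ²/nₕ.
Very large: 15654²·(1 − 1925/15654)·18.24/1925 = 2.0363777 × 10^6.
Small: 16444²·(1 − 1338/16444)·8/1338 = 1.4852201 × 10^6.
Large: 16562²·(1 − 1497/16562)·35.4/1497 = 5.9001544 × 10^6.
Medium: 10279²·(1 − 2165/10279)·39.3/2165 = 1.5139813 × 10^6.
Sum = 1.0935734 × 10^7.

1.094 × 10^7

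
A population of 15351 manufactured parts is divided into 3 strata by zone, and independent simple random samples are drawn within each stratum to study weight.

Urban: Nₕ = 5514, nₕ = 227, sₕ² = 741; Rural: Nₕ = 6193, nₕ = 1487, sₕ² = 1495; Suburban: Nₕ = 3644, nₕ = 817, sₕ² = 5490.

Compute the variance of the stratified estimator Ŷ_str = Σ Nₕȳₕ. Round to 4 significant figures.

Var(Ŷ_str) = Σₕ Nₕ²(1 − fₕ)sₕ²/nₕ.
Urban: 5514²·(1 − 227/5514)·741/227 = 9.5163065 × 10^7.
Rural: 6193²·(1 − 1487/6193)·1495/1487 = 2.9301053 × 10^7.
Suburban: 3644²·(1 − 817/3644)·5490/817 = 6.9223645 × 10^7.
Sum = 1.9368776 × 10^8.

1.937 × 10^8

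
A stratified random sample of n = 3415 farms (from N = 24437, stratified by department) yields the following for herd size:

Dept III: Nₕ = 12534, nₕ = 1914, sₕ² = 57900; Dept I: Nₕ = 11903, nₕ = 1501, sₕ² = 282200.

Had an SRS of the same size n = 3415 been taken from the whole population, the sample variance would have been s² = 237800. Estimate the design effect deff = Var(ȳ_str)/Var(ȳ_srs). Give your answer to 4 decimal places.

0.7633

Var(ȳ_str) = Σ Wₕ²(1−fₕ)sₕ²/nₕ with Wₕ = Nₕ/24437:
  Dept III: (12534/24437)²·(1−1914/12534)·57900/1914 = 6.7430295
  Dept I: (11903/24437)²·(1−1501/11903)·282200/1501 = 38.981076
  → Var(ȳ_str) = 45.724106.
Var(ȳ_srs) = (1 − 3415/24437)·237800/3415 = 59.902822.
deff = 45.724106 / 59.902822 = 0.7633.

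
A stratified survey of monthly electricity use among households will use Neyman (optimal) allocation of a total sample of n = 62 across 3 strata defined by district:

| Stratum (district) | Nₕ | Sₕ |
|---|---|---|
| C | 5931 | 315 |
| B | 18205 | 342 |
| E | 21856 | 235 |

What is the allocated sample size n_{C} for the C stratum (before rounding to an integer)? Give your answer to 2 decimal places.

8.75

Neyman allocation: nₕ = n·NₕSₕ / Σⱼ NⱼSⱼ.
Σ NⱼSⱼ = 5931·315 + 18205·342 + 21856·235 = 1.3230535 × 10^7.
n_{C} = 62·5931·315 / (1.3230535 × 10^7) = 8.75.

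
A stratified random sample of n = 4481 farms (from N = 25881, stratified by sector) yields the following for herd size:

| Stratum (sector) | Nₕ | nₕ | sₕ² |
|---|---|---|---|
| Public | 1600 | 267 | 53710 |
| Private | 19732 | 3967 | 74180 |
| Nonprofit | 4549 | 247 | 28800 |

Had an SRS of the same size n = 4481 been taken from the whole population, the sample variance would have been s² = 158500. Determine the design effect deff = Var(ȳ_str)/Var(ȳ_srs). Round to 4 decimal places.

Var(ȳ_str) = Σ Wₕ²(1−fₕ)sₕ²/nₕ with Wₕ = Nₕ/25881:
  Public: (1600/25881)²·(1−267/1600)·53710/267 = 0.64051885
  Private: (19732/25881)²·(1−3967/19732)·74180/3967 = 8.6841558
  Nonprofit: (4549/25881)²·(1−247/4549)·28800/247 = 3.4065893
  → Var(ȳ_str) = 12.731264.
Var(ȳ_srs) = (1 − 4481/25881)·158500/4481 = 29.247385.
deff = 12.731264 / 29.247385 = 0.4353.

0.4353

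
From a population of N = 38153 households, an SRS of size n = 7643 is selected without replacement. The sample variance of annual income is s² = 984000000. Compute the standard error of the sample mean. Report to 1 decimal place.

Under SRS without replacement, Var(ȳ) = (1 − f)·s²/n with f = n/N = 7643/38153 = 0.20032501.
Var(ȳ) = (1 − 0.20032501)·984000000/7643 = 0.79967499·128745.26 = 102954.36.
SE(ȳ) = √(102954.36) = 320.9.

320.9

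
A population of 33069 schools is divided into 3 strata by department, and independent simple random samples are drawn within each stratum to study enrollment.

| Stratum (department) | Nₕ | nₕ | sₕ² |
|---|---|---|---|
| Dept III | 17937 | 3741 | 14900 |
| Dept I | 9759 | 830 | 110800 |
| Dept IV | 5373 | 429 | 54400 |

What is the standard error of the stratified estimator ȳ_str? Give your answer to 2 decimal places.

3.83

Var(ȳ_str) = Σₕ Wₕ²(1 − fₕ)sₕ²/nₕ with Wₕ = Nₕ/N, N = 33069.
Dept III: Wₕ = 0.54241132; term = 0.54241132²·(1 − 0.20856330)·14900/3741 = 0.92741098.
Dept I: Wₕ = 0.29511022; term = 0.29511022²·(1 − 0.08504970)·110800/830 = 10.637209.
Dept IV: Wₕ = 0.16247845; term = 0.16247845²·(1 − 0.07984366)·54400/429 = 3.0803126.
Sum = 14.644933.
SE = √(14.644933) = 3.83.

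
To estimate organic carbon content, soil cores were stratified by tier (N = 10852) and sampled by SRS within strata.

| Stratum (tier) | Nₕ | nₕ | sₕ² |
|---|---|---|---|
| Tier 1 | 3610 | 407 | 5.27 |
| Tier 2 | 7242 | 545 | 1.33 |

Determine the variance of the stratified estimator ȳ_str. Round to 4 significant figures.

Var(ȳ_str) = Σₕ Wₕ²(1 − fₕ)sₕ²/nₕ with Wₕ = Nₕ/N, N = 10852.
Tier 1: Wₕ = 0.33265757; term = 0.33265757²·(1 − 0.11274238)·5.27/407 = 0.0012713373.
Tier 2: Wₕ = 0.66734243; term = 0.66734243²·(1 − 0.07525545)·1.33/545 = 0.0010050193.
Sum = 0.0022763566.

0.002276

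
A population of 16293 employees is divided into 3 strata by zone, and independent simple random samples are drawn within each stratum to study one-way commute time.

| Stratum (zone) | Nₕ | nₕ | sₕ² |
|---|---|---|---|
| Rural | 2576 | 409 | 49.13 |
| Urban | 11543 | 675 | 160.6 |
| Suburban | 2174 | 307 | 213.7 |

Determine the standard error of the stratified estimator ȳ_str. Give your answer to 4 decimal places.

0.3544

Var(ȳ_str) = Σₕ Wₕ²(1 − fₕ)sₕ²/nₕ with Wₕ = Nₕ/N, N = 16293.
Rural: Wₕ = 0.15810471; term = 0.15810471²·(1 − 0.15877329)·49.13/409 = 0.0025259579.
Urban: Wₕ = 0.70846376; term = 0.70846376²·(1 − 0.05847700)·160.6/675 = 0.11243667.
Suburban: Wₕ = 0.13343154; term = 0.13343154²·(1 − 0.14121435)·213.7/307 = 0.010643094.
Sum = 0.12560572.
SE = √(0.12560572) = 0.3544.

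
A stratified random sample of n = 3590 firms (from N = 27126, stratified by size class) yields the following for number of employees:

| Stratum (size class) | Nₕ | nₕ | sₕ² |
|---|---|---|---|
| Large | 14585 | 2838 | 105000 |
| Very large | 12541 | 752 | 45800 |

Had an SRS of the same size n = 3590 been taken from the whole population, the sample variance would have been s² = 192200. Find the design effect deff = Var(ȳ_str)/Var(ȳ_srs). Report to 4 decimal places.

0.4489

Var(ȳ_str) = Σ Wₕ²(1−fₕ)sₕ²/nₕ with Wₕ = Nₕ/27126:
  Large: (14585/27126)²·(1−2838/14585)·105000/2838 = 8.614673
  Very large: (12541/27126)²·(1−752/12541)·45800/752 = 12.23729
  → Var(ȳ_str) = 20.851963.
Var(ȳ_srs) = (1 − 3590/27126)·192200/3590 = 46.452151.
deff = 20.851963 / 46.452151 = 0.4489.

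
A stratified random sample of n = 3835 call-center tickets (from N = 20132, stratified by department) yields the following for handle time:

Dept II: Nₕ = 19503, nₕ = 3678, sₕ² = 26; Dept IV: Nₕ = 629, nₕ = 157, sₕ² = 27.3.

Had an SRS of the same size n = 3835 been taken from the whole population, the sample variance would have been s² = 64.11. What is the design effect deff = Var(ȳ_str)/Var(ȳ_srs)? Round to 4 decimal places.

0.4072

Var(ȳ_str) = Σ Wₕ²(1−fₕ)sₕ²/nₕ with Wₕ = Nₕ/20132:
  Dept II: (19503/20132)²·(1−3678/19503)·26/3678 = 0.0053831058
  Dept IV: (629/20132)²·(1−157/629)·27.3/157 = 1.273743 × 10^-4
  → Var(ȳ_str) = 0.0055104801.
Var(ȳ_srs) = (1 − 3835/20132)·64.11/3835 = 0.013532597.
deff = 0.0055104801 / 0.013532597 = 0.4072.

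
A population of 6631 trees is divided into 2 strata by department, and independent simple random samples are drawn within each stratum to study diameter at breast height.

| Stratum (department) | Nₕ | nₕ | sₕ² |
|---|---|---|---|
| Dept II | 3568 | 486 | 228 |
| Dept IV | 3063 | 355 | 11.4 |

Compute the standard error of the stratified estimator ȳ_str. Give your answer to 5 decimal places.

Var(ȳ_str) = Σₕ Wₕ²(1 − fₕ)sₕ²/nₕ with Wₕ = Nₕ/N, N = 6631.
Dept II: Wₕ = 0.53807872; term = 0.53807872²·(1 − 0.13621076)·228/486 = 0.11732701.
Dept IV: Wₕ = 0.46192128; term = 0.46192128²·(1 − 0.11589944)·11.4/355 = 0.0060577884.
Sum = 0.1233848.
SE = √(0.1233848) = 0.35126.

0.35126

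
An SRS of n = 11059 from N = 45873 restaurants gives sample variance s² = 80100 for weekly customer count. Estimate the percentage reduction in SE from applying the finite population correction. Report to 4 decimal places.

12.8839

f = n/N = 11059/45873 = 0.24107863.
SE_no-fpc = √(s²/n) = 2.6912766; SE_fpc = √((1−f)s²/n) = 2.344535.
Ratio = √(1−f) = 0.87116093. Reduction = 100·(1 − 0.87116093) = 12.8839%.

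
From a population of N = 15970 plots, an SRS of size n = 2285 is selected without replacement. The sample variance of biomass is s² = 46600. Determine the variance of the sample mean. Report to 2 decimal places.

Under SRS without replacement, Var(ȳ) = (1 − f)·s²/n with f = n/N = 2285/15970 = 0.14308078.
Var(ȳ) = (1 − 0.14308078)·46600/2285 = 0.85691922·20.393873 = 17.475902.

17.48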